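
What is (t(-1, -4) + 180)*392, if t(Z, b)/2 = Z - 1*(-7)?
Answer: 75264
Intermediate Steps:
t(Z, b) = 14 + 2*Z (t(Z, b) = 2*(Z - 1*(-7)) = 2*(Z + 7) = 2*(7 + Z) = 14 + 2*Z)
(t(-1, -4) + 180)*392 = ((14 + 2*(-1)) + 180)*392 = ((14 - 2) + 180)*392 = (12 + 180)*392 = 192*392 = 75264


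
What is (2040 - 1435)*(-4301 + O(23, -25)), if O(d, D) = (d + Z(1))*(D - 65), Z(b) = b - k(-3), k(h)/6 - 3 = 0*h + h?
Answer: -3908905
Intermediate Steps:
k(h) = 18 + 6*h (k(h) = 18 + 6*(0*h + h) = 18 + 6*(0 + h) = 18 + 6*h)
Z(b) = b (Z(b) = b - (18 + 6*(-3)) = b - (18 - 18) = b - 1*0 = b + 0 = b)
O(d, D) = (1 + d)*(-65 + D) (O(d, D) = (d + 1)*(D - 65) = (1 + d)*(-65 + D))
(2040 - 1435)*(-4301 + O(23, -25)) = (2040 - 1435)*(-4301 + (-65 - 25 - 65*23 - 25*23)) = 605*(-4301 + (-65 - 25 - 1495 - 575)) = 605*(-4301 - 2160) = 605*(-6461) = -3908905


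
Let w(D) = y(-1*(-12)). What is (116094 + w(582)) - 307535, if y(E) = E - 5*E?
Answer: -191489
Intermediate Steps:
y(E) = -4*E
w(D) = -48 (w(D) = -(-4)*(-12) = -4*12 = -48)
(116094 + w(582)) - 307535 = (116094 - 48) - 307535 = 116046 - 307535 = -191489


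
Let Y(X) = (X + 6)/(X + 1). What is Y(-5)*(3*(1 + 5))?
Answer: -9/2 ≈ -4.5000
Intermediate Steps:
Y(X) = (6 + X)/(1 + X)
Y(-5)*(3*(1 + 5)) = ((6 - 5)/(1 - 5))*(3*(1 + 5)) = (1/(-4))*(3*6) = -¼*1*18 = -¼*18 = -9/2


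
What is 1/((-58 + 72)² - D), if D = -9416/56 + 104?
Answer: 7/1821 ≈ 0.0038440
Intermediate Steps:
D = -449/7 (D = -9416/56 + 104 = -107*11/7 + 104 = -1177/7 + 104 = -449/7 ≈ -64.143)
1/((-58 + 72)² - D) = 1/((-58 + 72)² - 1*(-449/7)) = 1/(14² + 449/7) = 1/(196 + 449/7) = 1/(1821/7) = 7/1821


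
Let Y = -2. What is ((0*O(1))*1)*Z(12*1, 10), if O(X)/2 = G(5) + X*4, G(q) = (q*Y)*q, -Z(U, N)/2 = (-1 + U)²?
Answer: 0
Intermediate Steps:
Z(U, N) = -2*(-1 + U)²
G(q) = -2*q² (G(q) = (q*(-2))*q = (-2*q)*q = -2*q²)
O(X) = -100 + 8*X (O(X) = 2*(-2*5² + X*4) = 2*(-2*25 + 4*X) = 2*(-50 + 4*X) = -100 + 8*X)
((0*O(1))*1)*Z(12*1, 10) = ((0*(-100 + 8*1))*1)*(-2*(-1 + 12*1)²) = ((0*(-100 + 8))*1)*(-2*(-1 + 12)²) = ((0*(-92))*1)*(-2*11²) = (0*1)*(-2*121) = 0*(-242) = 0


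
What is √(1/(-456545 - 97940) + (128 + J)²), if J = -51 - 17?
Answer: √1106833014255515/554485 ≈ 60.000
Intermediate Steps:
J = -68
√(1/(-456545 - 97940) + (128 + J)²) = √(1/(-456545 - 97940) + (128 - 68)²) = √(1/(-554485) + 60²) = √(-1/554485 + 3600) = √(1996145999/554485) = √1106833014255515/554485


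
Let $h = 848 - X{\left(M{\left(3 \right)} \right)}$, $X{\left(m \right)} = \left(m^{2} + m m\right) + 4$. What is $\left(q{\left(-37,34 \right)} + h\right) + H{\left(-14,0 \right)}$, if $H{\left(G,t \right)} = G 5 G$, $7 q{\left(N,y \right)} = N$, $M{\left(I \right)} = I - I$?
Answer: $\frac{12731}{7} \approx 1818.7$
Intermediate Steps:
$M{\left(I \right)} = 0$
$q{\left(N,y \right)} = \frac{N}{7}$
$H{\left(G,t \right)} = 5 G^{2}$ ($H{\left(G,t \right)} = 5 G G = 5 G^{2}$)
$X{\left(m \right)} = 4 + 2 m^{2}$ ($X{\left(m \right)} = \left(m^{2} + m^{2}\right) + 4 = 2 m^{2} + 4 = 4 + 2 m^{2}$)
$h = 844$ ($h = 848 - \left(4 + 2 \cdot 0^{2}\right) = 848 - \left(4 + 2 \cdot 0\right) = 848 - \left(4 + 0\right) = 848 - 4 = 844$)
$\left(q{\left(-37,34 \right)} + h\right) + H{\left(-14,0 \right)} = \left(\frac{1}{7} \left(-37\right) + 844\right) + 5 \left(-14\right)^{2} = \left(- \frac{37}{7} + 844\right) + 5 \cdot 196 = \frac{5871}{7} + 980 = \frac{12731}{7}$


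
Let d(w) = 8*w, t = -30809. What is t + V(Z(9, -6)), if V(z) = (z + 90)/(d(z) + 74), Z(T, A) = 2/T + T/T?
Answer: -23229165/754 ≈ -30808.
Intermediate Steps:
Z(T, A) = 1 + 2/T (Z(T, A) = 2/T + 1 = 1 + 2/T)
V(z) = (90 + z)/(74 + 8*z) (V(z) = (z + 90)/(8*z + 74) = (90 + z)/(74 + 8*z))
t + V(Z(9, -6)) = -30809 + (90 + (2 + 9)/9)/(2*(37 + 4*((2 + 9)/9))) = -30809 + (90 + (⅑)*11)/(2*(37 + 4*((⅑)*11))) = -30809 + (90 + 11/9)/(2*(37 + 4*(11/9))) = -30809 + (½)*(821/9)/(37 + 44/9) = -30809 + (½)*(821/9)/(377/9) = -30809 + (½)*(9/377)*(821/9) = -30809 + 821/754 = -23229165/754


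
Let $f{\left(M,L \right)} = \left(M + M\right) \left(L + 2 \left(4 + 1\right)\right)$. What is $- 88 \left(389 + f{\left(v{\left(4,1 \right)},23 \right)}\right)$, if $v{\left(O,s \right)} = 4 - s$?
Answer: $-51656$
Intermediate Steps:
$f{\left(M,L \right)} = 2 M \left(10 + L\right)$ ($f{\left(M,L \right)} = 2 M \left(L + 2 \cdot 5\right) = 2 M \left(L + 10\right) = 2 M \left(10 + L\right)$)
$- 88 \left(389 + f{\left(v{\left(4,1 \right)},23 \right)}\right) = - 88 \left(389 + 2 \left(4 - 1\right) \left(10 + 23\right)\right) = - 88 \left(389 + 2 \left(4 - 1\right) 33\right) = - 88 \left(389 + 2 \cdot 3 \cdot 33\right) = - 88 \left(389 + 198\right) = \left(-88\right) 587 = -51656$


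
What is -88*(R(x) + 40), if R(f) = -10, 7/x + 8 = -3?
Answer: -2640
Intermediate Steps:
x = -7/11 (x = 7/(-8 - 3) = 7/(-11) = 7*(-1/11) = -7/11 ≈ -0.63636)
-88*(R(x) + 40) = -88*(-10 + 40) = -88*30 = -2640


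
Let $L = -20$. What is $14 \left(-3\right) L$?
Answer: $840$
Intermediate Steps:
$14 \left(-3\right) L = 14 \left(-3\right) \left(-20\right) = \left(-42\right) \left(-20\right) = 840$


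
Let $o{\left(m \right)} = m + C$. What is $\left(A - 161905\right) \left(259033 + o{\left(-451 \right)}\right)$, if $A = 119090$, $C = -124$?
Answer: $-11065879270$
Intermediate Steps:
$o{\left(m \right)} = -124 + m$ ($o{\left(m \right)} = m - 124 = -124 + m$)
$\left(A - 161905\right) \left(259033 + o{\left(-451 \right)}\right) = \left(119090 - 161905\right) \left(259033 - 575\right) = - 42815 \left(259033 - 575\right) = \left(-42815\right) 258458 = -11065879270$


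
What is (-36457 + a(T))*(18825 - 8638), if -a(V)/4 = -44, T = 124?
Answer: -369594547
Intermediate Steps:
a(V) = 176 (a(V) = -4*(-44) = 176)
(-36457 + a(T))*(18825 - 8638) = (-36457 + 176)*(18825 - 8638) = -36281*10187 = -369594547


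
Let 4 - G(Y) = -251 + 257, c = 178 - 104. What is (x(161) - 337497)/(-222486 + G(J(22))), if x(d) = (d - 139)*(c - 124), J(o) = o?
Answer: 48371/31784 ≈ 1.5219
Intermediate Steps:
c = 74
G(Y) = -2 (G(Y) = 4 - (-251 + 257) = 4 - 1*6 = 4 - 6 = -2)
x(d) = 6950 - 50*d (x(d) = (d - 139)*(74 - 124) = (-139 + d)*(-50) = 6950 - 50*d)
(x(161) - 337497)/(-222486 + G(J(22))) = ((6950 - 50*161) - 337497)/(-222486 - 2) = ((6950 - 8050) - 337497)/(-222488) = (-1100 - 337497)*(-1/222488) = -338597*(-1/222488) = 48371/31784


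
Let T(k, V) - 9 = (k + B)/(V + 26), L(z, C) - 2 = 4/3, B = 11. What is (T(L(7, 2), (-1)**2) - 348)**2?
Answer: 751637056/6561 ≈ 1.1456e+5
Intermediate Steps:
L(z, C) = 10/3 (L(z, C) = 2 + 4/3 = 10/3)
T(k, V) = 9 + (11 + k)/(26 + V) (T(k, V) = 9 + (k + 11)/(V + 26) = 9 + (11 + k)/(26 + V))
(T(L(7, 2), (-1)**2) - 348)**2 = ((245 + 10/3 + 9*(-1)**2)/(26 + (-1)**2) - 348)**2 = ((245 + 10/3 + 9*1)/(26 + 1) - 348)**2 = ((245 + 10/3 + 9)/27 - 348)**2 = ((1/27)*(772/3) - 348)**2 = (772/81 - 348)**2 = (-27416/81)**2 = 751637056/6561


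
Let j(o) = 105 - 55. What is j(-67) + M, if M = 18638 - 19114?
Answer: -426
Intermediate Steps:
M = -476
j(o) = 50
j(-67) + M = 50 - 476 = -426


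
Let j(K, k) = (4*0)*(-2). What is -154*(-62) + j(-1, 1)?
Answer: 9548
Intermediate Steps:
j(K, k) = 0 (j(K, k) = 0*(-2) = 0)
-154*(-62) + j(-1, 1) = -154*(-62) + 0 = 9548 + 0 = 9548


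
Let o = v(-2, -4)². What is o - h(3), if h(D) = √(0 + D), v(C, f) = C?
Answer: 4 - √3 ≈ 2.2679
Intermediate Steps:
h(D) = √D
o = 4 (o = (-2)² = 4)
o - h(3) = 4 - √3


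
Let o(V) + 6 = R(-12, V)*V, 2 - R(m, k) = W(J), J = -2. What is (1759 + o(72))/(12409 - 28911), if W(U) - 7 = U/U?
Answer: -1321/16502 ≈ -0.080051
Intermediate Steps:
W(U) = 8 (W(U) = 7 + U/U = 7 + 1 = 8)
R(m, k) = -6 (R(m, k) = 2 - 1*8 = 2 - 8 = -6)
o(V) = -6 - 6*V
(1759 + o(72))/(12409 - 28911) = (1759 + (-6 - 6*72))/(12409 - 28911) = (1759 + (-6 - 432))/(-16502) = (1759 - 438)*(-1/16502) = 1321*(-1/16502) = -1321/16502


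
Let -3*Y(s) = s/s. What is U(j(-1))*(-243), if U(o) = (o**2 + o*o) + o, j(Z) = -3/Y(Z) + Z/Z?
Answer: -51030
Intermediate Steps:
Y(s) = -1/3 (Y(s) = -s/(3*s) = -1/3*1 = -1/3)
j(Z) = 10 (j(Z) = -3/(-1/3) + Z/Z = -3*(-3) + 1 = 9 + 1 = 10)
U(o) = o + 2*o**2 (U(o) = (o**2 + o**2) + o = 2*o**2 + o = o + 2*o**2)
U(j(-1))*(-243) = (10*(1 + 2*10))*(-243) = (10*(1 + 20))*(-243) = (10*21)*(-243) = 210*(-243) = -51030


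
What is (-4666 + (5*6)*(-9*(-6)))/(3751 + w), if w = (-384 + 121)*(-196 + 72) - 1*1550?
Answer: -3046/34813 ≈ -0.087496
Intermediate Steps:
w = 31062 (w = -263*(-124) - 1550 = 32612 - 1550 = 31062)
(-4666 + (5*6)*(-9*(-6)))/(3751 + w) = (-4666 + (5*6)*(-9*(-6)))/(3751 + 31062) = (-4666 + 30*54)/34813 = (-4666 + 1620)*(1/34813) = -3046*1/34813 = -3046/34813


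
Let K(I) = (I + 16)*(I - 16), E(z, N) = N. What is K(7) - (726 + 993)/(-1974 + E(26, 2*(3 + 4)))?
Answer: -404001/1960 ≈ -206.12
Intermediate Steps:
K(I) = (-16 + I)*(16 + I) (K(I) = (16 + I)*(-16 + I) = (-16 + I)*(16 + I))
K(7) - (726 + 993)/(-1974 + E(26, 2*(3 + 4))) = (-256 + 7²) - (726 + 993)/(-1974 + 2*(3 + 4)) = (-256 + 49) - 1719/(-1974 + 2*7) = -207 - 1719/(-1974 + 14) = -207 - 1719/(-1960) = -207 - 1719*(-1)/1960 = -207 - 1*(-1719/1960) = -207 + 1719/1960 = -404001/1960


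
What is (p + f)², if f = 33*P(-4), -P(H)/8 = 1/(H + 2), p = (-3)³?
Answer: 11025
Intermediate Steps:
p = -27
P(H) = -8/(2 + H) (P(H) = -8/(H + 2) = -8/(2 + H))
f = 132 (f = 33*(-8/(2 - 4)) = 33*(-8/(-2)) = 33*(-8*(-½)) = 33*4 = 132)
(p + f)² = (-27 + 132)² = 105² = 11025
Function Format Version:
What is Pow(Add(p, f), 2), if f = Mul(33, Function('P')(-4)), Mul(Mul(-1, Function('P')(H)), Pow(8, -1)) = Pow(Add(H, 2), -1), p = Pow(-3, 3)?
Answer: 11025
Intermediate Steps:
p = -27
Function('P')(H) = Mul(-8, Pow(Add(2, H), -1)) (Function('P')(H) = Mul(-8, Pow(Add(H, 2), -1)) = Mul(-8, Pow(Add(2, H), -1)))
f = 132 (f = Mul(33, Mul(-8, Pow(Add(2, -4), -1))) = Mul(33, Mul(-8, Pow(-2, -1))) = Mul(33, Mul(-8, Rational(-1, 2))) = Mul(33, 4) = 132)
Pow(Add(p, f), 2) = Pow(Add(-27, 132), 2) = Pow(105, 2) = 11025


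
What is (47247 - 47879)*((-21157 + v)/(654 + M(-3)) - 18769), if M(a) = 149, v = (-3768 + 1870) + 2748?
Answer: 9538026448/803 ≈ 1.1878e+7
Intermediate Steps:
v = 850 (v = -1898 + 2748 = 850)
(47247 - 47879)*((-21157 + v)/(654 + M(-3)) - 18769) = (47247 - 47879)*((-21157 + 850)/(654 + 149) - 18769) = -632*(-20307/803 - 18769) = -632*(-15091814/803) = 9538026448/803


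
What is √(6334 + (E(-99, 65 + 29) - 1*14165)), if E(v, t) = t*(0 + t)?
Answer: √1005 ≈ 31.702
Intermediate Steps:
E(v, t) = t² (E(v, t) = t*t = t²)
√(6334 + (E(-99, 65 + 29) - 1*14165)) = √(6334 + ((65 + 29)² - 1*14165)) = √(6334 + (94² - 14165)) = √(6334 + (8836 - 14165)) = √(6334 - 5329) = √1005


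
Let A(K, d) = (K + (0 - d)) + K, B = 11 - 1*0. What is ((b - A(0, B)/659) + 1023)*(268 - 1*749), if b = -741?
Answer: -89393369/659 ≈ -1.3565e+5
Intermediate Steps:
B = 11 (B = 11 + 0 = 11)
A(K, d) = -d + 2*K (A(K, d) = (K - d) + K = -d + 2*K)
((b - A(0, B)/659) + 1023)*(268 - 1*749) = ((-741 - (-1*11 + 2*0)/659) + 1023)*(268 - 1*749) = ((-741 - (-11 + 0)/659) + 1023)*(268 - 749) = ((-741 - (-11)/659) + 1023)*(-481) = ((-741 - 1*(-11/659)) + 1023)*(-481) = ((-741 + 11/659) + 1023)*(-481) = (-488308/659 + 1023)*(-481) = (185849/659)*(-481) = -89393369/659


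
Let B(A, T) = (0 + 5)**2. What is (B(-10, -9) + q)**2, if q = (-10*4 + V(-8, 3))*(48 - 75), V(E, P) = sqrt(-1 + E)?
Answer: 1214464 - 179010*I ≈ 1.2145e+6 - 1.7901e+5*I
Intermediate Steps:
q = 1080 - 81*I (q = (-10*4 + sqrt(-1 - 8))*(48 - 75) = (-40 + sqrt(-9))*(-27) = (-40 + 3*I)*(-27) = 1080 - 81*I ≈ 1080.0 - 81.0*I)
B(A, T) = 25 (B(A, T) = 5**2 = 25)
(B(-10, -9) + q)**2 = (25 + (1080 - 81*I))**2 = (1105 - 81*I)**2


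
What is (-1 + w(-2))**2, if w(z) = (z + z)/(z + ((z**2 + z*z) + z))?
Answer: 4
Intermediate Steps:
w(z) = 2*z/(2*z + 2*z**2) (w(z) = (2*z)/(z + ((z**2 + z**2) + z)) = (2*z)/(z + (2*z**2 + z)) = (2*z)/(z + (z + 2*z**2)) = (2*z)/(2*z + 2*z**2) = 2*z/(2*z + 2*z**2))
(-1 + w(-2))**2 = (-1 + 1/(1 - 2))**2 = (-1 + 1/(-1))**2 = (-1 - 1)**2 = (-2)**2 = 4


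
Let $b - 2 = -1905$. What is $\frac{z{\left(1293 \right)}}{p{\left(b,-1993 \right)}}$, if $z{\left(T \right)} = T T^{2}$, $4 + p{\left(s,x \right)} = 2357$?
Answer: $\frac{2161700757}{2353} \approx 9.187 \cdot 10^{5}$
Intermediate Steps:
$b = -1903$ ($b = 2 - 1905 = -1903$)
$p{\left(s,x \right)} = 2353$ ($p{\left(s,x \right)} = -4 + 2357 = 2353$)
$z{\left(T \right)} = T^{3}$
$\frac{z{\left(1293 \right)}}{p{\left(b,-1993 \right)}} = \frac{1293^{3}}{2353} = 2161700757 \cdot \frac{1}{2353} = \frac{2161700757}{2353}$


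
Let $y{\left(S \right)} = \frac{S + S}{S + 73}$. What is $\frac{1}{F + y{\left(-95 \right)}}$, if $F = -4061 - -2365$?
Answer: $- \frac{11}{18561} \approx -0.00059264$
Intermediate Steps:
$y{\left(S \right)} = \frac{2 S}{73 + S}$
$F = -1696$ ($F = -4061 + 2365 = -1696$)
$\frac{1}{F + y{\left(-95 \right)}} = \frac{1}{-1696 + 2 \left(-95\right) \frac{1}{73 - 95}} = \frac{1}{-1696 + 2 \left(-95\right) \frac{1}{-22}} = \frac{1}{-1696 + 2 \left(-95\right) \left(- \frac{1}{22}\right)} = \frac{1}{-1696 + \frac{95}{11}} = \frac{1}{- \frac{18561}{11}} = - \frac{11}{18561}$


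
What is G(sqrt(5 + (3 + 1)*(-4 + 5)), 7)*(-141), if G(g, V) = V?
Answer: -987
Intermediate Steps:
G(sqrt(5 + (3 + 1)*(-4 + 5)), 7)*(-141) = 7*(-141) = -987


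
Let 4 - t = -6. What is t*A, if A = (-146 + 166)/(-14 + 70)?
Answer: 25/7 ≈ 3.5714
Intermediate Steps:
t = 10 (t = 4 - 1*(-6) = 4 + 6 = 10)
A = 5/14 (A = 20/56 = 20*(1/56) = 5/14 ≈ 0.35714)
t*A = 10*(5/14) = 25/7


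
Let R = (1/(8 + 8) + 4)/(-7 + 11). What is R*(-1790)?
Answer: -58175/32 ≈ -1818.0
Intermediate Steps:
R = 65/64 (R = (1/16 + 4)/4 = (1/16 + 4)*(¼) = (65/16)*(¼) = 65/64 ≈ 1.0156)
R*(-1790) = (65/64)*(-1790) = -58175/32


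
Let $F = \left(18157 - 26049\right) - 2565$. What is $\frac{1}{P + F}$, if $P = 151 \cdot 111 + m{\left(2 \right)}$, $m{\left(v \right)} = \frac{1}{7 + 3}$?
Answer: $\frac{10}{63041} \approx 0.00015863$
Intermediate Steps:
$F = -10457$ ($F = -7892 - 2565 = -10457$)
$m{\left(v \right)} = \frac{1}{10}$
$P = \frac{167611}{10}$ ($P = 151 \cdot 111 + \frac{1}{10} = 16761 + \frac{1}{10} = \frac{167611}{10} \approx 16761.0$)
$\frac{1}{P + F} = \frac{1}{\frac{167611}{10} - 10457} = \frac{1}{\frac{63041}{10}} = \frac{10}{63041}$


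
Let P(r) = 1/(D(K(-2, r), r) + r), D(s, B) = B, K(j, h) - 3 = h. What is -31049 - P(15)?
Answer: -931471/30 ≈ -31049.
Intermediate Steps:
K(j, h) = 3 + h
P(r) = 1/(2*r) (P(r) = 1/(r + r) = 1/(2*r))
-31049 - P(15) = -31049 - 1/(2*15) = -31049 - 1*1/30 = -31049 - 1/30 = -931471/30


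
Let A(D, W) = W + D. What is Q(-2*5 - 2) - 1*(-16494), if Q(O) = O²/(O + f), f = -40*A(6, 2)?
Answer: 1368966/83 ≈ 16494.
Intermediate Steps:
A(D, W) = D + W
f = -320 (f = -40*(6 + 2) = -40*8 = -320)
Q(O) = O²/(-320 + O) (Q(O) = O²/(O - 320) = O²/(-320 + O))
Q(-2*5 - 2) - 1*(-16494) = (-2*5 - 2)²/(-320 + (-2*5 - 2)) - 1*(-16494) = (-10 - 2)²/(-320 + (-10 - 2)) + 16494 = (-12)²/(-320 - 12) + 16494 = 144/(-332) + 16494 = 144*(-1/332) + 16494 = -36/83 + 16494 = 1368966/83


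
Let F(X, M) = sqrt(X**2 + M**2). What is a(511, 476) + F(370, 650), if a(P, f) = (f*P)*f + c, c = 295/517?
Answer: 59858434007/517 + 10*sqrt(5594) ≈ 1.1578e+8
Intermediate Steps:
c = 295/517 (c = 295*(1/517) = 295/517 ≈ 0.57060)
a(P, f) = 295/517 + P*f**2 (a(P, f) = (f*P)*f + 295/517 = (P*f)*f + 295/517 = P*f**2 + 295/517 = 295/517 + P*f**2)
F(X, M) = sqrt(M**2 + X**2)
a(511, 476) + F(370, 650) = (295/517 + 511*476**2) + sqrt(650**2 + 370**2) = (295/517 + 511*226576) + sqrt(422500 + 136900) = (295/517 + 115780336) + sqrt(559400) = 59858434007/517 + 10*sqrt(5594)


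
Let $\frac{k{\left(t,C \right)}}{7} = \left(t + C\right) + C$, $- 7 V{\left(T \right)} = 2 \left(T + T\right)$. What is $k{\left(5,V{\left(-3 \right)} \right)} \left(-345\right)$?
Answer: $-20355$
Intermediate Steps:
$V{\left(T \right)} = - \frac{4 T}{7}$ ($V{\left(T \right)} = - \frac{2 \left(T + T\right)}{7} = - \frac{2 \cdot 2 T}{7} = - \frac{4 T}{7}$)
$k{\left(t,C \right)} = 7 t + 14 C$ ($k{\left(t,C \right)} = 7 \left(\left(t + C\right) + C\right) = 7 \left(\left(C + t\right) + C\right) = 7 \left(t + 2 C\right) = 7 t + 14 C$)
$k{\left(5,V{\left(-3 \right)} \right)} \left(-345\right) = \left(7 \cdot 5 + 14 \left(\left(- \frac{4}{7}\right) \left(-3\right)\right)\right) \left(-345\right) = \left(35 + 14 \cdot \frac{12}{7}\right) \left(-345\right) = \left(35 + 24\right) \left(-345\right) = 59 \left(-345\right) = -20355$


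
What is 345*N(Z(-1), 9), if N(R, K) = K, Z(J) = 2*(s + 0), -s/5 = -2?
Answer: 3105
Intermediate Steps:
s = 10 (s = -5*(-2) = 10)
Z(J) = 20 (Z(J) = 2*(10 + 0) = 2*10 = 20)
345*N(Z(-1), 9) = 345*9 = 3105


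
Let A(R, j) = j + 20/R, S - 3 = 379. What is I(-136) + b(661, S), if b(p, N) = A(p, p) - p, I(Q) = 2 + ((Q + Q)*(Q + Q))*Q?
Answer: -6650864322/661 ≈ -1.0062e+7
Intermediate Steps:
S = 382 (S = 3 + 379 = 382)
I(Q) = 2 + 4*Q³ (I(Q) = 2 + ((2*Q)*(2*Q))*Q = 2 + (4*Q²)*Q = 2 + 4*Q³)
b(p, N) = 20/p (b(p, N) = (p + 20/p) - p = 20/p)
I(-136) + b(661, S) = (2 + 4*(-136)³) + 20/661 = (2 + 4*(-2515456)) + 20*(1/661) = (2 - 10061824) + 20/661 = -10061822 + 20/661 = -6650864322/661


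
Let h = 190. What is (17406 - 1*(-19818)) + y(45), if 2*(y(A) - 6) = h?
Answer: 37325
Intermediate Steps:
y(A) = 101 (y(A) = 6 + (½)*190 = 6 + 95 = 101)
(17406 - 1*(-19818)) + y(45) = (17406 - 1*(-19818)) + 101 = (17406 + 19818) + 101 = 37224 + 101 = 37325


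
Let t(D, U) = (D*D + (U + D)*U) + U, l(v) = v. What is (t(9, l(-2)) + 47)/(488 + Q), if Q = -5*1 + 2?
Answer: 112/485 ≈ 0.23093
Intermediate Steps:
Q = -3 (Q = -5 + 2 = -3)
t(D, U) = U + D² + U*(D + U) (t(D, U) = (D² + (D + U)*U) + U = (D² + U*(D + U)) + U = U + D² + U*(D + U))
(t(9, l(-2)) + 47)/(488 + Q) = ((-2 + 9² + (-2)² + 9*(-2)) + 47)/(488 - 3) = ((-2 + 81 + 4 - 18) + 47)/485 = (65 + 47)*(1/485) = 112*(1/485) = 112/485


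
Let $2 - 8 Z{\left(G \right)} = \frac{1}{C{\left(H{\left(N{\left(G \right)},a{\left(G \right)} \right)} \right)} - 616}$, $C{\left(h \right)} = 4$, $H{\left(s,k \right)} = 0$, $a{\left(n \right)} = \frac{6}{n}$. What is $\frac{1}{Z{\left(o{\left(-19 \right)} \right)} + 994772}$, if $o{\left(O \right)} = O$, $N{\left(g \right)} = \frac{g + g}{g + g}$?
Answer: $\frac{4896}{4870404937} \approx 1.0053 \cdot 10^{-6}$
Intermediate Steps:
$N{\left(g \right)} = 1$ ($N{\left(g \right)} = \frac{2 g}{2 g} = 2 g \frac{1}{2 g} = 1$)
$Z{\left(G \right)} = \frac{1225}{4896}$ ($Z{\left(G \right)} = \frac{1}{4} - \frac{1}{8 \left(4 - 616\right)} = \frac{1}{4} - \frac{1}{8 \left(-612\right)} = \frac{1}{4} - - \frac{1}{4896} = \frac{1}{4} + \frac{1}{4896} = \frac{1225}{4896}$)
$\frac{1}{Z{\left(o{\left(-19 \right)} \right)} + 994772} = \frac{1}{\frac{1225}{4896} + 994772} = \frac{1}{\frac{4870404937}{4896}} = \frac{4896}{4870404937}$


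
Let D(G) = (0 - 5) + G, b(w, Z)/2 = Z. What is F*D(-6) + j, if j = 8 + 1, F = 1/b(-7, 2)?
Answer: 25/4 ≈ 6.2500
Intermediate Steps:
b(w, Z) = 2*Z
F = 1/4 (F = 1/(2*2) = 1/4 ≈ 0.25000)
j = 9
D(G) = -5 + G
F*D(-6) + j = (-5 - 6)/4 + 9 = (1/4)*(-11) + 9 = -11/4 + 9 = 25/4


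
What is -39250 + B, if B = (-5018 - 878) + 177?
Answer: -44969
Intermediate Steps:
B = -5719 (B = -5896 + 177 = -5719)
-39250 + B = -39250 - 5719 = -44969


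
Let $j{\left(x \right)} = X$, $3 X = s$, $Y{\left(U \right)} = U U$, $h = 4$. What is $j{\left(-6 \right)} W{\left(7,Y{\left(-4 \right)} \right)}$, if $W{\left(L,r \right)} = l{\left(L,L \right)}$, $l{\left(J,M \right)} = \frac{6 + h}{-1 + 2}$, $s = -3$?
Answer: $-10$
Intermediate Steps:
$Y{\left(U \right)} = U^{2}$
$l{\left(J,M \right)} = 10$ ($l{\left(J,M \right)} = \frac{6 + 4}{-1 + 2} = \frac{10}{1} = 10 \cdot 1 = 10$)
$W{\left(L,r \right)} = 10$
$X = -1$ ($X = \frac{1}{3} \left(-3\right) = -1$)
$j{\left(x \right)} = -1$
$j{\left(-6 \right)} W{\left(7,Y{\left(-4 \right)} \right)} = \left(-1\right) 10 = -10$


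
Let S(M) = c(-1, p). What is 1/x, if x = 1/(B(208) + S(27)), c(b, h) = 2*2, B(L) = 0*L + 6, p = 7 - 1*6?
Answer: 10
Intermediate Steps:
p = 1 (p = 7 - 6 = 1)
B(L) = 6 (B(L) = 0 + 6 = 6)
c(b, h) = 4
S(M) = 4
x = ⅒ (x = 1/(6 + 4) = 1/10 = ⅒ ≈ 0.10000)
1/x = 1/(⅒) = 10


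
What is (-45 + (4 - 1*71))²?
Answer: 12544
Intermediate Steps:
(-45 + (4 - 1*71))² = (-45 + (4 - 71))² = (-45 - 67)² = (-112)² = 12544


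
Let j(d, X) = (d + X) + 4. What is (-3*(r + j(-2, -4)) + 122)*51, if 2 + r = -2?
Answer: 7140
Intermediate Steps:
j(d, X) = 4 + X + d (j(d, X) = (X + d) + 4 = 4 + X + d)
r = -4 (r = -2 - 2 = -4)
(-3*(r + j(-2, -4)) + 122)*51 = (-3*(-4 + (4 - 4 - 2)) + 122)*51 = (-3*(-4 - 2) + 122)*51 = (-3*(-6) + 122)*51 = (18 + 122)*51 = 140*51 = 7140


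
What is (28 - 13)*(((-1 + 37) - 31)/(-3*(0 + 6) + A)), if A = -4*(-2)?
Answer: -15/2 ≈ -7.5000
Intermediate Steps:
A = 8
(28 - 13)*(((-1 + 37) - 31)/(-3*(0 + 6) + A)) = (28 - 13)*(((-1 + 37) - 31)/(-3*(0 + 6) + 8)) = 15*((36 - 31)/(-3*6 + 8)) = 15*(5/(-18 + 8)) = 15*(5/(-10)) = 15*(5*(-⅒)) = 15*(-½) = -15/2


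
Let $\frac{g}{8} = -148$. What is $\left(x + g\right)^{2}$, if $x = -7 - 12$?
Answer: $1447209$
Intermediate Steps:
$g = -1184$ ($g = 8 \left(-148\right) = -1184$)
$x = -19$
$\left(x + g\right)^{2} = \left(-19 - 1184\right)^{2} = \left(-1203\right)^{2} = 1447209$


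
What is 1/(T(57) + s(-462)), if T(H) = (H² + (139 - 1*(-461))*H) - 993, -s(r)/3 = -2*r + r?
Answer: 1/35070 ≈ 2.8514e-5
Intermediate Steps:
s(r) = 3*r (s(r) = -3*(-2*r + r) = -(-3)*r = 3*r)
T(H) = -993 + H² + 600*H (T(H) = (H² + (139 + 461)*H) - 993 = (H² + 600*H) - 993 = -993 + H² + 600*H)
1/(T(57) + s(-462)) = 1/((-993 + 57² + 600*57) + 3*(-462)) = 1/((-993 + 3249 + 34200) - 1386) = 1/(36456 - 1386) = 1/35070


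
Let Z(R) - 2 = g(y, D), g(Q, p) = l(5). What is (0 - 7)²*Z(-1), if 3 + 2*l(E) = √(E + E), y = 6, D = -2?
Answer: 49/2 + 49*√10/2 ≈ 101.98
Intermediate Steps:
l(E) = -3/2 + √2*√E/2 (l(E) = -3/2 + √(E + E)/2 = -3/2 + √(2*E)/2 = -3/2 + (√2*√E)/2 = -3/2 + √2*√E/2)
g(Q, p) = -3/2 + √10/2 (g(Q, p) = -3/2 + √2*√5/2 = -3/2 + √10/2)
Z(R) = ½ + √10/2 (Z(R) = 2 + (-3/2 + √10/2) = ½ + √10/2)
(0 - 7)²*Z(-1) = (0 - 7)²*(½ + √10/2) = (-7)²*(½ + √10/2) = 49*(½ + √10/2) = 49/2 + 49*√10/2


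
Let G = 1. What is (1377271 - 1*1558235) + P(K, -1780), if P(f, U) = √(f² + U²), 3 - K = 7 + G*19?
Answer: -180964 + √3168929 ≈ -1.7918e+5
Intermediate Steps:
K = -23 (K = 3 - (7 + 1*19) = 3 - (7 + 19) = 3 - 1*26 = 3 - 26 = -23)
P(f, U) = √(U² + f²)
(1377271 - 1*1558235) + P(K, -1780) = (1377271 - 1*1558235) + √((-1780)² + (-23)²) = (1377271 - 1558235) + √(3168400 + 529) = -180964 + √3168929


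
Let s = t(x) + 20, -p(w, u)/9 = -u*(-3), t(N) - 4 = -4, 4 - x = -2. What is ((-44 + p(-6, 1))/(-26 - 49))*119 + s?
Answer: 9949/75 ≈ 132.65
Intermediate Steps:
x = 6 (x = 4 - 1*(-2) = 4 + 2 = 6)
t(N) = 0 (t(N) = 4 - 4 = 0)
p(w, u) = -27*u (p(w, u) = -9*(-u)*(-3) = -27*u)
s = 20 (s = 0 + 20 = 20)
((-44 + p(-6, 1))/(-26 - 49))*119 + s = ((-44 - 27*1)/(-26 - 49))*119 + 20 = ((-44 - 27)/(-75))*119 + 20 = -71*(-1/75)*119 + 20 = (71/75)*119 + 20 = 8449/75 + 20 = 9949/75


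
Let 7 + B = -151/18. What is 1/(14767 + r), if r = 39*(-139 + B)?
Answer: 6/52475 ≈ 0.00011434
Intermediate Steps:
B = -277/18 (B = -7 - 151/18 = -277/18 ≈ -15.389)
r = -36127/6 (r = 39*(-139 - 277/18) = 39*(-2779/18) = -36127/6 ≈ -6021.2)
1/(14767 + r) = 1/(14767 - 36127/6) = 1/(52475/6) = 6/52475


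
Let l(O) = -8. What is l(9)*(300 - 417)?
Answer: 936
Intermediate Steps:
l(9)*(300 - 417) = -8*(300 - 417) = -8*(-117) = 936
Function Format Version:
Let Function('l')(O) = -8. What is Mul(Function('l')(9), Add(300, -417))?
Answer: 936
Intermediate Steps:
Mul(Function('l')(9), Add(300, -417)) = Mul(-8, Add(300, -417)) = Mul(-8, -117) = 936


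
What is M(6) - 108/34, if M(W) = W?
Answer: 48/17 ≈ 2.8235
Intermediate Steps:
M(6) - 108/34 = 6 - 108/34 = 6 - 9*6/17 = 6 - 54/17 = 48/17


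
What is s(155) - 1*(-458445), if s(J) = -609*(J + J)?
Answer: 269655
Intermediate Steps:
s(J) = -1218*J
s(155) - 1*(-458445) = -1218*155 - 1*(-458445) = -188790 + 458445 = 269655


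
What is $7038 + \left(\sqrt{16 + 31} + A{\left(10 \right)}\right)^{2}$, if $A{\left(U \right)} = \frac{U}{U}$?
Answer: $7086 + 2 \sqrt{47} \approx 7099.7$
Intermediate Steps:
$A{\left(U \right)} = 1$
$7038 + \left(\sqrt{16 + 31} + A{\left(10 \right)}\right)^{2} = 7038 + \left(\sqrt{16 + 31} + 1\right)^{2} = 7038 + \left(\sqrt{47} + 1\right)^{2} = 7038 + \left(1 + \sqrt{47}\right)^{2}$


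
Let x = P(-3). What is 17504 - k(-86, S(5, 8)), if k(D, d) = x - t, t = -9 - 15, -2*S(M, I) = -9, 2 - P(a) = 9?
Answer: 17487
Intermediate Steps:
P(a) = -7 (P(a) = 2 - 1*9 = 2 - 9 = -7)
S(M, I) = 9/2 (S(M, I) = -1/2*(-9) = 9/2)
t = -24
x = -7
k(D, d) = 17 (k(D, d) = -7 - 1*(-24) = -7 + 24 = 17)
17504 - k(-86, S(5, 8)) = 17504 - 1*17 = 17504 - 17 = 17487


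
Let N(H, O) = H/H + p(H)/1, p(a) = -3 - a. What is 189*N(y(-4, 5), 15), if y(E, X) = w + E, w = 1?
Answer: 189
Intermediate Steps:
y(E, X) = 1 + E
N(H, O) = -2 - H (N(H, O) = H/H + (-3 - H)/1 = 1 + (-3 - H)*1 = 1 + (-3 - H) = -2 - H)
189*N(y(-4, 5), 15) = 189*(-2 - (1 - 4)) = 189*(-2 - 1*(-3)) = 189*(-2 + 3) = 189*1 = 189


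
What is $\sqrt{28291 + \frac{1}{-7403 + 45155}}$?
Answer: $\frac{\sqrt{83307262974}}{1716} \approx 168.2$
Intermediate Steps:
$\sqrt{28291 + \frac{1}{-7403 + 45155}} = \sqrt{28291 + \frac{1}{37752}} = \sqrt{\frac{1068041833}{37752}} = \frac{\sqrt{83307262974}}{1716}$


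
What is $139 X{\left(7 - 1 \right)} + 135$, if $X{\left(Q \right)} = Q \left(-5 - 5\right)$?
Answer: $-8205$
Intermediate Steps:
$X{\left(Q \right)} = - 10 Q$ ($X{\left(Q \right)} = Q \left(-10\right) = - 10 Q$)
$139 X{\left(7 - 1 \right)} + 135 = 139 \left(- 10 \left(7 - 1\right)\right) + 135 = 139 \left(\left(-10\right) 6\right) + 135 = 139 \left(-60\right) + 135 = -8340 + 135 = -8205$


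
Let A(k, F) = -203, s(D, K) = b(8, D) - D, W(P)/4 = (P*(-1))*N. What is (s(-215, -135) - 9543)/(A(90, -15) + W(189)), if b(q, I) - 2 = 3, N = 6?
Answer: 9323/4739 ≈ 1.9673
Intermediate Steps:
b(q, I) = 5 (b(q, I) = 2 + 3 = 5)
W(P) = -24*P (W(P) = 4*((P*(-1))*6) = 4*(-P*6) = 4*(-6*P) = -24*P)
s(D, K) = 5 - D
(s(-215, -135) - 9543)/(A(90, -15) + W(189)) = ((5 - 1*(-215)) - 9543)/(-203 - 24*189) = ((5 + 215) - 9543)/(-203 - 4536) = (220 - 9543)/(-4739) = -9323*(-1/4739) = 9323/4739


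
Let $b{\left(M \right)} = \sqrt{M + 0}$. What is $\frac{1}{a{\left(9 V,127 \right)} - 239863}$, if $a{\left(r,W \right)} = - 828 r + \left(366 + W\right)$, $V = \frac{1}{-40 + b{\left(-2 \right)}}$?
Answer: $- \frac{3547895}{848599479138} - \frac{23 i \sqrt{2}}{282866493046} \approx -4.1809 \cdot 10^{-6} - 1.1499 \cdot 10^{-10} i$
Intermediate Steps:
$b{\left(M \right)} = \sqrt{M}$
$V = \frac{1}{-40 + i \sqrt{2}}$ ($V = \frac{1}{-40 + \sqrt{-2}} = \frac{1}{-40 + i \sqrt{2}} \approx -0.024969 - 0.00088278 i$)
$a{\left(r,W \right)} = 366 + W - 828 r$
$\frac{1}{a{\left(9 V,127 \right)} - 239863} = \frac{1}{\left(366 + 127 - 828 \cdot 9 \left(- \frac{20}{801} - \frac{i \sqrt{2}}{1602}\right)\right) - 239863} = \frac{1}{\left(366 + 127 - 828 \left(- \frac{20}{89} - \frac{i \sqrt{2}}{178}\right)\right) - 239863} = \frac{1}{\left(366 + 127 + \left(\frac{16560}{89} + \frac{414 i \sqrt{2}}{89}\right)\right) - 239863} = \frac{1}{\left(\frac{60437}{89} + \frac{414 i \sqrt{2}}{89}\right) - 239863} = \frac{1}{- \frac{21287370}{89} + \frac{414 i \sqrt{2}}{89}}$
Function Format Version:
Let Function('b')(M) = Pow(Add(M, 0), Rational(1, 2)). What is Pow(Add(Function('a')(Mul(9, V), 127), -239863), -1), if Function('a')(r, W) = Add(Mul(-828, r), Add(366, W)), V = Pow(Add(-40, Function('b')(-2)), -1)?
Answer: Add(Rational(-3547895, 848599479138), Mul(Rational(-23, 282866493046), I, Pow(2, Rational(1, 2)))) ≈ Add(-4.1809e-6, Mul(-1.1499e-10, I))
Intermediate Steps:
Function('b')(M) = Pow(M, Rational(1, 2))
V = Pow(Add(-40, Mul(I, Pow(2, Rational(1, 2)))), -1) (V = Pow(Add(-40, Pow(-2, Rational(1, 2))), -1) = Pow(Add(-40, Mul(I, Pow(2, Rational(1, 2)))), -1) ≈ Add(-0.024969, Mul(-0.00088278, I)))
Function('a')(r, W) = Add(366, W, Mul(-828, r))
Pow(Add(Function('a')(Mul(9, V), 127), -239863), -1) = Pow(Add(Add(366, 127, Mul(-828, Mul(9, Add(Rational(-20, 801), Mul(Rational(-1, 1602), I, Pow(2, Rational(1, 2))))))), -239863), -1) = Pow(Add(Add(366, 127, Mul(-828, Add(Rational(-20, 89), Mul(Rational(-1, 178), I, Pow(2, Rational(1, 2)))))), -239863), -1) = Pow(Add(Add(366, 127, Add(Rational(16560, 89), Mul(Rational(414, 89), I, Pow(2, Rational(1, 2))))), -239863), -1) = Pow(Add(Add(Rational(60437, 89), Mul(Rational(414, 89), I, Pow(2, Rational(1, 2)))), -239863), -1) = Pow(Add(Rational(-21287370, 89), Mul(Rational(414, 89), I, Pow(2, Rational(1, 2)))), -1)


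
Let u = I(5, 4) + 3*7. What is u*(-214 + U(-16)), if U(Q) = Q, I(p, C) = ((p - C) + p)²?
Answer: -13110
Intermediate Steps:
I(p, C) = (-C + 2*p)²
u = 57 (u = (4 - 2*5)² + 3*7 = (4 - 10)² + 21 = (-6)² + 21 = 36 + 21 = 57)
u*(-214 + U(-16)) = 57*(-214 - 16) = 57*(-230) = -13110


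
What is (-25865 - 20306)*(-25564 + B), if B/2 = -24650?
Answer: 3456545744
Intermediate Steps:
B = -49300 (B = 2*(-24650) = -49300)
(-25865 - 20306)*(-25564 + B) = (-25865 - 20306)*(-25564 - 49300) = -46171*(-74864) = 3456545744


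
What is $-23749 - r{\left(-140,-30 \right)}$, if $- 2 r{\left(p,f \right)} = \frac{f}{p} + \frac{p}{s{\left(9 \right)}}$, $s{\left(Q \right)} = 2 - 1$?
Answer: $- \frac{666929}{28} \approx -23819.0$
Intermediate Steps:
$s{\left(Q \right)} = 1$
$r{\left(p,f \right)} = - \frac{p}{2} - \frac{f}{2 p}$ ($r{\left(p,f \right)} = - \frac{\frac{f}{p} + \frac{p}{1}}{2} = - \frac{\frac{f}{p} + p 1}{2} = - \frac{\frac{f}{p} + p}{2} = - \frac{p + \frac{f}{p}}{2} = - \frac{p}{2} - \frac{f}{2 p}$)
$-23749 - r{\left(-140,-30 \right)} = -23749 - \frac{\left(-1\right) \left(-30\right) - \left(-140\right)^{2}}{2 \left(-140\right)} = -23749 - \frac{1}{2} \left(- \frac{1}{140}\right) \left(30 - 19600\right) = -23749 - \frac{1}{2} \left(- \frac{1}{140}\right) \left(-19570\right) = -23749 - \frac{1957}{28} = - \frac{666929}{28}$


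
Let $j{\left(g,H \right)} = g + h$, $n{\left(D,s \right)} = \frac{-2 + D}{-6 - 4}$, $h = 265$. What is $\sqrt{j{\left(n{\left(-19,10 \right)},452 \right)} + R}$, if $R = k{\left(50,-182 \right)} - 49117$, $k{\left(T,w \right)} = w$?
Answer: $\frac{i \sqrt{4903190}}{10} \approx 221.43 i$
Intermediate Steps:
$n{\left(D,s \right)} = \frac{1}{5} - \frac{D}{10}$ ($n{\left(D,s \right)} = \frac{-2 + D}{-10} = \left(-2 + D\right) \left(- \frac{1}{10}\right) = \frac{1}{5} - \frac{D}{10}$)
$j{\left(g,H \right)} = 265 + g$ ($j{\left(g,H \right)} = g + 265 = 265 + g$)
$R = -49299$ ($R = -182 - 49117 = -49299$)
$\sqrt{j{\left(n{\left(-19,10 \right)},452 \right)} + R} = \sqrt{\left(265 + \left(\frac{1}{5} - - \frac{19}{10}\right)\right) - 49299} = \sqrt{\left(265 + \left(\frac{1}{5} + \frac{19}{10}\right)\right) - 49299} = \sqrt{\left(265 + \frac{21}{10}\right) - 49299} = \sqrt{\frac{2671}{10} - 49299} = \sqrt{- \frac{490319}{10}} = \frac{i \sqrt{4903190}}{10}$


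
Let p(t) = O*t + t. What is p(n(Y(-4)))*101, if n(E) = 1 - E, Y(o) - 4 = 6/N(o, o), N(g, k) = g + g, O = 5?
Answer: -2727/2 ≈ -1363.5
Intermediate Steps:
N(g, k) = 2*g
Y(o) = 4 + 3/o (Y(o) = 4 + 6/((2*o)) = 4 + 6*(1/(2*o)) = 4 + 3/o)
p(t) = 6*t (p(t) = 5*t + t = 6*t)
p(n(Y(-4)))*101 = (6*(1 - (4 + 3/(-4))))*101 = (6*(1 - (4 + 3*(-¼))))*101 = (6*(1 - (4 - ¾)))*101 = (6*(1 - 1*13/4))*101 = (6*(1 - 13/4))*101 = (6*(-9/4))*101 = -27/2*101 = -2727/2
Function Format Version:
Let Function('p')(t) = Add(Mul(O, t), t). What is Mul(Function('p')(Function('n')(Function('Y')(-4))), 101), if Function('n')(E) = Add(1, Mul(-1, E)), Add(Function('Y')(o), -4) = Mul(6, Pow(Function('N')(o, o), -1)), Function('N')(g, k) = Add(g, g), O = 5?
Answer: Rational(-2727, 2) ≈ -1363.5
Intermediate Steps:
Function('N')(g, k) = Mul(2, g)
Function('Y')(o) = Add(4, Mul(3, Pow(o, -1))) (Function('Y')(o) = Add(4, Mul(6, Pow(Mul(2, o), -1))) = Add(4, Mul(6, Mul(Rational(1, 2), Pow(o, -1)))) = Add(4, Mul(3, Pow(o, -1))))
Function('p')(t) = Mul(6, t) (Function('p')(t) = Add(Mul(5, t), t) = Mul(6, t))
Mul(Function('p')(Function('n')(Function('Y')(-4))), 101) = Mul(Mul(6, Add(1, Mul(-1, Add(4, Mul(3, Pow(-4, -1)))))), 101) = Mul(Mul(6, Add(1, Mul(-1, Add(4, Mul(3, Rational(-1, 4)))))), 101) = Mul(Mul(6, Add(1, Mul(-1, Add(4, Rational(-3, 4))))), 101) = Mul(Mul(6, Add(1, Mul(-1, Rational(13, 4)))), 101) = Mul(Mul(6, Add(1, Rational(-13, 4))), 101) = Mul(Mul(6, Rational(-9, 4)), 101) = Mul(Rational(-27, 2), 101) = Rational(-2727, 2)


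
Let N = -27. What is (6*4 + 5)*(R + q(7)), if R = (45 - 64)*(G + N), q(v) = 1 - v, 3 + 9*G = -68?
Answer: 171448/9 ≈ 19050.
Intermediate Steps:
G = -71/9 (G = -1/3 + (1/9)*(-68) = -1/3 - 68/9 = -71/9 ≈ -7.8889)
R = 5966/9 (R = (45 - 64)*(-71/9 - 27) = -19*(-314/9) = 5966/9 ≈ 662.89)
(6*4 + 5)*(R + q(7)) = (6*4 + 5)*(5966/9 + (1 - 1*7)) = (24 + 5)*(5966/9 + (1 - 7)) = 29*(5966/9 - 6) = 29*(5912/9) = 171448/9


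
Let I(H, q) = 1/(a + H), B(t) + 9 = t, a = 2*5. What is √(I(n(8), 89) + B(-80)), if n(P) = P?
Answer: I*√3202/6 ≈ 9.431*I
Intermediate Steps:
a = 10
B(t) = -9 + t
I(H, q) = 1/(10 + H)
√(I(n(8), 89) + B(-80)) = √(1/(10 + 8) + (-9 - 80)) = √(1/18 - 89) = √(-1601/18) = I*√3202/6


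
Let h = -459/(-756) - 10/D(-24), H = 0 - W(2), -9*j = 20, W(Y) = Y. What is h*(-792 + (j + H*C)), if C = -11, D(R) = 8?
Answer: 3475/7 ≈ 496.43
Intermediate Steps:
j = -20/9 (j = -1/9*20 = -20/9 ≈ -2.2222)
H = -2 (H = 0 - 1*2 = 0 - 2 = -2)
h = -9/14 (h = -459/(-756) - 10/8 = -459*(-1/756) - 10*1/8 = 17/28 - 5/4 = -9/14 ≈ -0.64286)
h*(-792 + (j + H*C)) = -9*(-792 + (-20/9 - 2*(-11)))/14 = -9*(-792 + (-20/9 + 22))/14 = -9*(-792 + 178/9)/14 = -9/14*(-6950/9) = 3475/7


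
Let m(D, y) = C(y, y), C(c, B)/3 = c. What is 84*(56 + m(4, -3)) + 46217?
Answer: 50165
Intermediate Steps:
C(c, B) = 3*c
m(D, y) = 3*y
84*(56 + m(4, -3)) + 46217 = 84*(56 + 3*(-3)) + 46217 = 84*(56 - 9) + 46217 = 84*47 + 46217 = 3948 + 46217 = 50165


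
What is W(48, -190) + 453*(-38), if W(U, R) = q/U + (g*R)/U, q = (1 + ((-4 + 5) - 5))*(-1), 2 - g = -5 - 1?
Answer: -827789/48 ≈ -17246.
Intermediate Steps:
g = 8 (g = 2 - (-5 - 1) = 2 - 1*(-6) = 2 + 6 = 8)
q = 3 (q = (1 + (1 - 5))*(-1) = (1 - 4)*(-1) = -3*(-1) = 3)
W(U, R) = 3/U + 8*R/U (W(U, R) = 3/U + (8*R)/U = 3/U + 8*R/U)
W(48, -190) + 453*(-38) = (3 + 8*(-190))/48 + 453*(-38) = (3 - 1520)/48 - 17214 = (1/48)*(-1517) - 17214 = -1517/48 - 17214 = -827789/48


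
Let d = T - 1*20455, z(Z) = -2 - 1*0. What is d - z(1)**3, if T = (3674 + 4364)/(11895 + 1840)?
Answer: -280831507/13735 ≈ -20446.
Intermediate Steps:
z(Z) = -2 (z(Z) = -2 + 0 = -2)
T = 8038/13735 ≈ 0.58522
d = -280941387/13735 (d = 8038/13735 - 1*20455 = 8038/13735 - 20455 = -280941387/13735 ≈ -20454.)
d - z(1)**3 = -280941387/13735 - 1*(-2)**3 = -280941387/13735 - 1*(-8) = -280941387/13735 + 8 = -280831507/13735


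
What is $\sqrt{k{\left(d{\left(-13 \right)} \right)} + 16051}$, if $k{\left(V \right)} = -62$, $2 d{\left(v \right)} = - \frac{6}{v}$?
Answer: $\sqrt{15989} \approx 126.45$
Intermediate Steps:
$d{\left(v \right)} = - \frac{3}{v}$ ($d{\left(v \right)} = \frac{\left(-6\right) \frac{1}{v}}{2} = - \frac{3}{v}$)
$\sqrt{k{\left(d{\left(-13 \right)} \right)} + 16051} = \sqrt{-62 + 16051} = \sqrt{15989}$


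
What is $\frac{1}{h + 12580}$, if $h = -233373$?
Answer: $- \frac{1}{220793} \approx -4.5291 \cdot 10^{-6}$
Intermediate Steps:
$\frac{1}{h + 12580} = \frac{1}{-233373 + 12580} = \frac{1}{-220793} = - \frac{1}{220793}$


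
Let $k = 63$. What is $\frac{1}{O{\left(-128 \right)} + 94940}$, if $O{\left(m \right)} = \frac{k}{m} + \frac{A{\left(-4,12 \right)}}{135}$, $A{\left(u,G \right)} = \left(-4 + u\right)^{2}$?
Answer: $\frac{17280}{1640562887} \approx 1.0533 \cdot 10^{-5}$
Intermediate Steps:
$O{\left(m \right)} = \frac{64}{135} + \frac{63}{m}$ ($O{\left(m \right)} = \frac{63}{m} + \frac{\left(-4 - 4\right)^{2}}{135} = \frac{63}{m} + \left(-8\right)^{2} \cdot \frac{1}{135} = \frac{63}{m} + 64 \cdot \frac{1}{135} = \frac{63}{m} + \frac{64}{135} = \frac{64}{135} + \frac{63}{m}$)
$\frac{1}{O{\left(-128 \right)} + 94940} = \frac{1}{\left(\frac{64}{135} + \frac{63}{-128}\right) + 94940} = \frac{1}{\left(\frac{64}{135} + 63 \left(- \frac{1}{128}\right)\right) + 94940} = \frac{1}{\left(\frac{64}{135} - \frac{63}{128}\right) + 94940} = \frac{1}{- \frac{313}{17280} + 94940} = \frac{1}{\frac{1640562887}{17280}} = \frac{17280}{1640562887}$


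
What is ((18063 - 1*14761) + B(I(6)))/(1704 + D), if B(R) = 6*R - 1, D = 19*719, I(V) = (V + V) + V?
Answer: 487/2195 ≈ 0.22187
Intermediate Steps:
I(V) = 3*V (I(V) = 2*V + V = 3*V)
D = 13661
B(R) = -1 + 6*R
((18063 - 1*14761) + B(I(6)))/(1704 + D) = ((18063 - 1*14761) + (-1 + 6*(3*6)))/(1704 + 13661) = ((18063 - 14761) + (-1 + 6*18))/15365 = (3302 + (-1 + 108))*(1/15365) = (3302 + 107)*(1/15365) = 3409*(1/15365) = 487/2195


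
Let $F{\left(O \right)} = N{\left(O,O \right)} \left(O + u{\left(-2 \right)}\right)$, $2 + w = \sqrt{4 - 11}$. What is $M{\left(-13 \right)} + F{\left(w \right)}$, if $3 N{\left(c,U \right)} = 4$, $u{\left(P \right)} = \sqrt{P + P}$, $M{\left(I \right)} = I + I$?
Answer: $- \frac{86}{3} + \frac{8 i}{3} + \frac{4 i \sqrt{7}}{3} \approx -28.667 + 6.1943 i$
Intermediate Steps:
$M{\left(I \right)} = 2 I$
$w = -2 + i \sqrt{7}$ ($w = -2 + \sqrt{4 - 11} = -2 + \sqrt{-7} = -2 + i \sqrt{7} \approx -2.0 + 2.6458 i$)
$u{\left(P \right)} = \sqrt{2} \sqrt{P}$ ($u{\left(P \right)} = \sqrt{2 P} = \sqrt{2} \sqrt{P}$)
$N{\left(c,U \right)} = \frac{4}{3}$ ($N{\left(c,U \right)} = \frac{1}{3} \cdot 4 = \frac{4}{3}$)
$F{\left(O \right)} = \frac{4 O}{3} + \frac{8 i}{3}$ ($F{\left(O \right)} = \frac{4 \left(O + \sqrt{2} \sqrt{-2}\right)}{3} = \frac{4 \left(O + \sqrt{2} i \sqrt{2}\right)}{3} = \frac{4 \left(O + 2 i\right)}{3} = \frac{4 O}{3} + \frac{8 i}{3}$)
$M{\left(-13 \right)} + F{\left(w \right)} = 2 \left(-13\right) + \left(\frac{4 \left(-2 + i \sqrt{7}\right)}{3} + \frac{8 i}{3}\right) = -26 - \left(\frac{8}{3} - \frac{8 i}{3} - \frac{4 i \sqrt{7}}{3}\right) = -26 + \left(- \frac{8}{3} + \frac{8 i}{3} + \frac{4 i \sqrt{7}}{3}\right) = - \frac{86}{3} + \frac{8 i}{3} + \frac{4 i \sqrt{7}}{3}$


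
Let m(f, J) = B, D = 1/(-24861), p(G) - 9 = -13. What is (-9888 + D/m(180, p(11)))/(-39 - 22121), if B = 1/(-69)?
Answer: 81941833/183639920 ≈ 0.44621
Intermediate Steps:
B = -1/69 ≈ -0.014493
p(G) = -4 (p(G) = 9 - 13 = -4)
D = -1/24861 ≈ -4.0224e-5
m(f, J) = -1/69
(-9888 + D/m(180, p(11)))/(-39 - 22121) = (-9888 - 1/(24861*(-1/69)))/(-39 - 22121) = (-9888 - 1/24861*(-69))/(-22160) = (-9888 + 23/8287)*(-1/22160) = -81941833/8287*(-1/22160) = 81941833/183639920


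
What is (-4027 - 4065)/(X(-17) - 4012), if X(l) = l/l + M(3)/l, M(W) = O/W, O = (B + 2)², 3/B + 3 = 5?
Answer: 235824/116899 ≈ 2.0173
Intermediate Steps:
B = 3/2 (B = 3/(-3 + 5) = 3/2 ≈ 1.5000)
O = 49/4 (O = (3/2 + 2)² = (7/2)² = 49/4 ≈ 12.250)
M(W) = 49/(4*W)
X(l) = 1 + 49/(12*l) (X(l) = l/l + ((49/4)/3)/l = 1 + ((49/4)*(⅓))/l = 1 + 49/(12*l))
(-4027 - 4065)/(X(-17) - 4012) = (-4027 - 4065)/((49/12 - 17)/(-17) - 4012) = -8092/(-1/17*(-155/12) - 4012) = -8092/(155/204 - 4012) = -8092/(-818293/204) = -8092*(-204/818293) = 235824/116899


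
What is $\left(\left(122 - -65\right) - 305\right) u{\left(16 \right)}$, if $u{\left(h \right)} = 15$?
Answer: $-1770$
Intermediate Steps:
$\left(\left(122 - -65\right) - 305\right) u{\left(16 \right)} = \left(\left(122 - -65\right) - 305\right) 15 = \left(\left(122 + 65\right) - 305\right) 15 = \left(187 - 305\right) 15 = \left(-118\right) 15 = -1770$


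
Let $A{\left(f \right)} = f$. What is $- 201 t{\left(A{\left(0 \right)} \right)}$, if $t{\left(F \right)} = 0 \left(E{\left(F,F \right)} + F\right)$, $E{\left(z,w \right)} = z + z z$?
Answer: $0$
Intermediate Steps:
$E{\left(z,w \right)} = z + z^{2}$
$t{\left(F \right)} = 0$ ($t{\left(F \right)} = 0 \left(F \left(1 + F\right) + F\right) = 0 \left(F + F \left(1 + F\right)\right) = 0$)
$- 201 t{\left(A{\left(0 \right)} \right)} = \left(-201\right) 0 = 0$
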